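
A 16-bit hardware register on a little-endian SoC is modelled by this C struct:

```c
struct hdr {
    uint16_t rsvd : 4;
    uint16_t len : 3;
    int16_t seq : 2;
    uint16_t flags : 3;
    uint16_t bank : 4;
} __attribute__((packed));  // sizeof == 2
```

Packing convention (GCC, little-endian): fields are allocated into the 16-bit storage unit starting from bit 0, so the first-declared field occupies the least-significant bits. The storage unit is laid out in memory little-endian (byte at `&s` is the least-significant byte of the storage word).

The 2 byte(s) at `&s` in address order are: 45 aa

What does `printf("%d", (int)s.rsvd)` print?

[0]=0x45 [1]=0xaa (little-endian) → word 0xaa45
rsvd [0+:4] = (word>>0) & 0xf = 5  ←
len [4+:3] = (word>>4) & 0x7 = 4
seq [7+:2] = (word>>7) & 0x3 = 0
flags [9+:3] = (word>>9) & 0x7 = 5
bank [12+:4] = (word>>12) & 0xf = 10

5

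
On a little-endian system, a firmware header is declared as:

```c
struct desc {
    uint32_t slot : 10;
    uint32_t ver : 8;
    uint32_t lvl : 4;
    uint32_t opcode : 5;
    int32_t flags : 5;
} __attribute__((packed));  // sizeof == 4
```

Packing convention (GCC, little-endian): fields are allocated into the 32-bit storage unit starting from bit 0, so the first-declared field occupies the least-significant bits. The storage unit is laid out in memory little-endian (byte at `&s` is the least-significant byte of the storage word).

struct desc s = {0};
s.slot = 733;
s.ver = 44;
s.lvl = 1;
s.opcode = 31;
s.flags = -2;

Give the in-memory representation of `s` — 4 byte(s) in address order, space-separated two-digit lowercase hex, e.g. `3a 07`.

slot (10b) val=733 bits=0x2dd at bit 0: 0x000002dd
ver (8b) val=44 bits=0x2c at bit 10: 0x0000b2dd
lvl (4b) val=1 bits=0x1 at bit 18: 0x0004b2dd
opcode (5b) val=31 bits=0x1f at bit 22: 0x07c4b2dd
flags (5b) val=-2 bits=0x1e at bit 27: 0xf7c4b2dd
word = 0xf7c4b2dd → little-endian bytes:
  [0]=0xdd  [1]=0xb2  [2]=0xc4  [3]=0xf7

dd b2 c4 f7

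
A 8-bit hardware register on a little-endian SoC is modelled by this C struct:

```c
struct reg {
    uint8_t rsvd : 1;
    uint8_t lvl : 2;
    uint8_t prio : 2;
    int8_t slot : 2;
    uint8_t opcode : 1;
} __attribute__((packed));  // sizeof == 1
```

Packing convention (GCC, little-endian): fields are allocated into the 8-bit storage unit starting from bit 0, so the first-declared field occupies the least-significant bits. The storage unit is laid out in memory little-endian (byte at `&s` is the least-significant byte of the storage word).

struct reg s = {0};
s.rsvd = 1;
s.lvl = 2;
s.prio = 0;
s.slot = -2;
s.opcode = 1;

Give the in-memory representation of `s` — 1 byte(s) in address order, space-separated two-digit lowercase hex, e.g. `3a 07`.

rsvd (1b) val=1 bits=0x1 at bit 0: 0x01
lvl (2b) val=2 bits=0x2 at bit 1: 0x05
prio (2b) val=0 bits=0x0 at bit 3: 0x05
slot (2b) val=-2 bits=0x2 at bit 5: 0x45
opcode (1b) val=1 bits=0x1 at bit 7: 0xc5
word = 0xc5 → little-endian bytes:
  [0]=0xc5

c5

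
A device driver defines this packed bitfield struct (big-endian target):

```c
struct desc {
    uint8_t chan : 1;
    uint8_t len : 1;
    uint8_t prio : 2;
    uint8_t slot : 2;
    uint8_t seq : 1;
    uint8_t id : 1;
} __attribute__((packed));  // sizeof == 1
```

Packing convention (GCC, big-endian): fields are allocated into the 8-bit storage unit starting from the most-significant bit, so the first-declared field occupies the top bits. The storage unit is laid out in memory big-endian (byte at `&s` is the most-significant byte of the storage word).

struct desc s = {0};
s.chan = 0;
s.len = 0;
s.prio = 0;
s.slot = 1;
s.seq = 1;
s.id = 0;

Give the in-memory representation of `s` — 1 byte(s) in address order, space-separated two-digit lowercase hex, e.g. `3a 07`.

chan:1 = 0 → 0x0 << 7 → word 0x00
len:1 = 0 → 0x0 << 6 → word 0x00
prio:2 = 0 → 0x0 << 4 → word 0x00
slot:2 = 1 → 0x1 << 2 → word 0x04
seq:1 = 1 → 0x1 << 1 → word 0x06
id:1 = 0 → 0x0 << 0 → word 0x06
word = 0x06 → big-endian bytes:
  [0]=0x06

06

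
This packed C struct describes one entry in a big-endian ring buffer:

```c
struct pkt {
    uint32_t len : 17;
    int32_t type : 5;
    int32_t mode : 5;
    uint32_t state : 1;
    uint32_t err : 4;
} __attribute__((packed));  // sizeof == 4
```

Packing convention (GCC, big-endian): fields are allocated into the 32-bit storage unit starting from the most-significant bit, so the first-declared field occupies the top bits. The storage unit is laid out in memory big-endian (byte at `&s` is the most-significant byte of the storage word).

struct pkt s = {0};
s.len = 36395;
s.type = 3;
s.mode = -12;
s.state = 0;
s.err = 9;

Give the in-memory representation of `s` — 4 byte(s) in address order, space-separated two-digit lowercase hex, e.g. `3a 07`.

len (17b) val=36395 bits=0x8e2b at bit 15: 0x47158000
type (5b) val=3 bits=0x3 at bit 10: 0x47158c00
mode (5b) val=-12 bits=0x14 at bit 5: 0x47158e80
state (1b) val=0 bits=0x0 at bit 4: 0x47158e80
err (4b) val=9 bits=0x9 at bit 0: 0x47158e89
word = 0x47158e89 → big-endian bytes:
  [0]=0x47  [1]=0x15  [2]=0x8e  [3]=0x89

47 15 8e 89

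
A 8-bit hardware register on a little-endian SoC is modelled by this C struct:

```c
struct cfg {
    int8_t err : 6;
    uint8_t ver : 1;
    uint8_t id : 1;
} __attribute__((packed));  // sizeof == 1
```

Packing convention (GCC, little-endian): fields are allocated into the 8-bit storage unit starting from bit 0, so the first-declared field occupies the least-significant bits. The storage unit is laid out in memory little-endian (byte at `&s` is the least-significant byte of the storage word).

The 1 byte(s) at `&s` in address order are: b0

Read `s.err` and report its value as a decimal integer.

-16

[0]=0xb0 (little-endian) → word 0xb0
err:6 @ bit 0 → (0xb0>>0)&0x3f = 0x30  ←
ver:1 @ bit 6 → (0xb0>>6)&0x1 = 0x0
id:1 @ bit 7 → (0xb0>>7)&0x1 = 0x1
err signed 6b, MSB=1: 48 - 64 = -16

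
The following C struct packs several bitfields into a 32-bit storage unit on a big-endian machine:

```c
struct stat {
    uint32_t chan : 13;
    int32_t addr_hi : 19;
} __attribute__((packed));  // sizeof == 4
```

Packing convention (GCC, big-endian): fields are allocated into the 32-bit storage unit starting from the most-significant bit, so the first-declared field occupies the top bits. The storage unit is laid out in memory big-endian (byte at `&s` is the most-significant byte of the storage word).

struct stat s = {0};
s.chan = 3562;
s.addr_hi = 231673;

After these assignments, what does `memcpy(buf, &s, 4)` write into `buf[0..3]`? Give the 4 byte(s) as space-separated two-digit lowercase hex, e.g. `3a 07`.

[19+:13] chan=3562 & 0x1fff = 0xdea; word=0x6f500000
[0+:19] addr_hi=231673 & 0x7ffff = 0x388f9; word=0x6f5388f9
word = 0x6f5388f9 → big-endian bytes:
  [0]=0x6f  [1]=0x53  [2]=0x88  [3]=0xf9

6f 53 88 f9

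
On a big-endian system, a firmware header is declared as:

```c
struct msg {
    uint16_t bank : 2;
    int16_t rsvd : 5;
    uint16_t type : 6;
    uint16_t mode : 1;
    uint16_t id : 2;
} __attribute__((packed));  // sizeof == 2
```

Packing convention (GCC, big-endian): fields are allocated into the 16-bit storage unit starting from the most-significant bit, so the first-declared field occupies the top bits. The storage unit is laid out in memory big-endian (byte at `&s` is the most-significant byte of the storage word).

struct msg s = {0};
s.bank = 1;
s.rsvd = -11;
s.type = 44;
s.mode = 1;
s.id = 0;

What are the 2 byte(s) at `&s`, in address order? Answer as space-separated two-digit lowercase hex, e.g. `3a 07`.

bank (2b) val=1 bits=0x1 at bit 14: 0x4000
rsvd (5b) val=-11 bits=0x15 at bit 9: 0x6a00
type (6b) val=44 bits=0x2c at bit 3: 0x6b60
mode (1b) val=1 bits=0x1 at bit 2: 0x6b64
id (2b) val=0 bits=0x0 at bit 0: 0x6b64
word = 0x6b64 → big-endian bytes:
  [0]=0x6b  [1]=0x64

6b 64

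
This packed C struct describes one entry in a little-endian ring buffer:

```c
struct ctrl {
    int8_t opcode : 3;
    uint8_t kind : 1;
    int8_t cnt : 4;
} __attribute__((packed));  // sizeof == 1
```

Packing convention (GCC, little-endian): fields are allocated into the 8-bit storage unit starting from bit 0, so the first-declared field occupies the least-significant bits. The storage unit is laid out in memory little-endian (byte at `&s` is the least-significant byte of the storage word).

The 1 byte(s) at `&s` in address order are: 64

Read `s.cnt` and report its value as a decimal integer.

6

[0]=0x64 (little-endian) → word 0x64
opcode [0+:3] = (word>>0) & 0x7 = 4
kind [3+:1] = (word>>3) & 0x1 = 0
cnt [4+:4] = (word>>4) & 0xf = 6  ←
cnt signed 4b, MSB=0: value = 6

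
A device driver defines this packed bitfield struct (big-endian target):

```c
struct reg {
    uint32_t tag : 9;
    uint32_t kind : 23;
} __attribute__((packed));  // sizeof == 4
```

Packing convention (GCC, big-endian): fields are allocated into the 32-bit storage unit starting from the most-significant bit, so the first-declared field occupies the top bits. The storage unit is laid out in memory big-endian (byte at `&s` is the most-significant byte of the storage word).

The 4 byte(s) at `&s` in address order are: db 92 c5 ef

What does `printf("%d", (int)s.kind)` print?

1230319

[0]=0xdb [1]=0x92 [2]=0xc5 [3]=0xef (big-endian) → word 0xdb92c5ef
tag [23+:9] = (word>>23) & 0x1ff = 439
kind [0+:23] = (word>>0) & 0x7fffff = 1230319  ←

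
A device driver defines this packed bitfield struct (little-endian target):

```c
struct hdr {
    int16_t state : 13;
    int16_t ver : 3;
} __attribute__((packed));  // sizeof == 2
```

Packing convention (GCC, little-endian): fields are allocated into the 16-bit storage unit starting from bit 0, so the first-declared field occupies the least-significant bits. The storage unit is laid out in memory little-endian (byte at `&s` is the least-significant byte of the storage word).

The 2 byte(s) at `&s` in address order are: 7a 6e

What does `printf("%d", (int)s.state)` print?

3706

[0]=0x7a [1]=0x6e (little-endian) → word 0x6e7a
state:13 @ bit 0 → (0x6e7a>>0)&0x1fff = 0xe7a  ←
ver:3 @ bit 13 → (0x6e7a>>13)&0x7 = 0x3
state signed 13b, MSB=0: value = 3706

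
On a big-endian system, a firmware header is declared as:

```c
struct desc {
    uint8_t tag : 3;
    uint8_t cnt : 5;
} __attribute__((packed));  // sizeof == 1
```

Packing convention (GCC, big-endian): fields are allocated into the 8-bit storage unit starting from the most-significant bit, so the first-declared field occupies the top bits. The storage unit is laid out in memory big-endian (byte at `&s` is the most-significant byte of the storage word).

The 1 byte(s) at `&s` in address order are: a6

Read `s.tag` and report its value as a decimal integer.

[0]=0xa6 (big-endian) → word 0xa6
tag [5+:3] = (word>>5) & 0x7 = 5  ←
cnt [0+:5] = (word>>0) & 0x1f = 6

5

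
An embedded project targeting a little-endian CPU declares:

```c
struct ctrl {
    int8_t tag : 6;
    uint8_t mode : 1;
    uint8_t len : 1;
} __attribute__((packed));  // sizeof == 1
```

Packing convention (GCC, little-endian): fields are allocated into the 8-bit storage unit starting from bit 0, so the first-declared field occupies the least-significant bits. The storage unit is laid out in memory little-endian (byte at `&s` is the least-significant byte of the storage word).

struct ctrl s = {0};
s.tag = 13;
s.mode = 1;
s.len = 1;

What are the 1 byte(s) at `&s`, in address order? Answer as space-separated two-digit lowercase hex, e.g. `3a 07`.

cd

tag:6 = 13 → 0xd << 0 → word 0x0d
mode:1 = 1 → 0x1 << 6 → word 0x4d
len:1 = 1 → 0x1 << 7 → word 0xcd
word = 0xcd → little-endian bytes:
  [0]=0xcd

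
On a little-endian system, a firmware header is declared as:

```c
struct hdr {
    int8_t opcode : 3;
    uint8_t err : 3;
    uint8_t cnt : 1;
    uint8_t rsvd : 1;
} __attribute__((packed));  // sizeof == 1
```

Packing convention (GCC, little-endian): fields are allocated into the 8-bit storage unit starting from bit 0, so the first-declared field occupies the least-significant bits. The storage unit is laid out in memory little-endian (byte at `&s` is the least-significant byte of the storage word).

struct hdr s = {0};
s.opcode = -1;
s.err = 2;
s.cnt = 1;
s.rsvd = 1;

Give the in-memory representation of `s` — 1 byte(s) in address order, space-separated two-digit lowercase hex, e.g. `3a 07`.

opcode (3b) val=-1 bits=0x7 at bit 0: 0x07
err (3b) val=2 bits=0x2 at bit 3: 0x17
cnt (1b) val=1 bits=0x1 at bit 6: 0x57
rsvd (1b) val=1 bits=0x1 at bit 7: 0xd7
word = 0xd7 → little-endian bytes:
  [0]=0xd7

d7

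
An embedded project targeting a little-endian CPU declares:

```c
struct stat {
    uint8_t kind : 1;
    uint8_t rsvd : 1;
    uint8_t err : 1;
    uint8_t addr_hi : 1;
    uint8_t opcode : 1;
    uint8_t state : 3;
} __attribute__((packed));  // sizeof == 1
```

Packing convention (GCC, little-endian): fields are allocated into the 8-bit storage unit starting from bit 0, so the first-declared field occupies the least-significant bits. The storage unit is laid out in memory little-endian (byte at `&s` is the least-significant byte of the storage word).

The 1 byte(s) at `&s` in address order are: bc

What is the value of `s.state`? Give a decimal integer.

[0]=0xbc (little-endian) → word 0xbc
kind:1 @ bit 0 → (0xbc>>0)&0x1 = 0x0
rsvd:1 @ bit 1 → (0xbc>>1)&0x1 = 0x0
err:1 @ bit 2 → (0xbc>>2)&0x1 = 0x1
addr_hi:1 @ bit 3 → (0xbc>>3)&0x1 = 0x1
opcode:1 @ bit 4 → (0xbc>>4)&0x1 = 0x1
state:3 @ bit 5 → (0xbc>>5)&0x7 = 0x5  ←

5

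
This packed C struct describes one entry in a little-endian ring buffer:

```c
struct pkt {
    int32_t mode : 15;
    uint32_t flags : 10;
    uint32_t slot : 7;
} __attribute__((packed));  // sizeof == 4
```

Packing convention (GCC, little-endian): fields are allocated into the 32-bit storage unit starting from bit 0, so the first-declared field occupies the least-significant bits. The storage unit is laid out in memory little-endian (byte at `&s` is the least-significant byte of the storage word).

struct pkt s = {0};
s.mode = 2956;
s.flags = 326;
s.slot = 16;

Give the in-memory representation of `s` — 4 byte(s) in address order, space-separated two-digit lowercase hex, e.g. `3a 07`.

8c 0b a3 20

mode (15b) val=2956 bits=0xb8c at bit 0: 0x00000b8c
flags (10b) val=326 bits=0x146 at bit 15: 0x00a30b8c
slot (7b) val=16 bits=0x10 at bit 25: 0x20a30b8c
word = 0x20a30b8c → little-endian bytes:
  [0]=0x8c  [1]=0x0b  [2]=0xa3  [3]=0x20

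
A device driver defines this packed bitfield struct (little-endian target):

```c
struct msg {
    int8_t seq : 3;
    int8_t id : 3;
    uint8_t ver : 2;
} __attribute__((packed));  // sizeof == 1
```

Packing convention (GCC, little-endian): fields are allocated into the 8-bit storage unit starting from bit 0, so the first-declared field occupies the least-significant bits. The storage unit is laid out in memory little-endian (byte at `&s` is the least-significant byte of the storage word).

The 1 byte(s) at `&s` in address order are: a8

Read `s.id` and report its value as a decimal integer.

-3

[0]=0xa8 (little-endian) → word 0xa8
seq [0+:3] = (word>>0) & 0x7 = 0
id [3+:3] = (word>>3) & 0x7 = 5  ←
ver [6+:2] = (word>>6) & 0x3 = 2
id signed 3b, MSB=1: 5 - 8 = -3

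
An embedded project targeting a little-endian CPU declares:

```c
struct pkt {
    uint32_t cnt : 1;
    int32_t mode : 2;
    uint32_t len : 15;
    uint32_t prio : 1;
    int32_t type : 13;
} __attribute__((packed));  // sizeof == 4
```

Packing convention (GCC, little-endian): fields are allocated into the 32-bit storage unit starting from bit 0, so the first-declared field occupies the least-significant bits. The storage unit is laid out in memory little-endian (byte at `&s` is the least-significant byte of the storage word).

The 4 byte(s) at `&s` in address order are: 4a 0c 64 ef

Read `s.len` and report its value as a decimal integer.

393

[0]=0x4a [1]=0x0c [2]=0x64 [3]=0xef (little-endian) → word 0xef640c4a
cnt:1 @ bit 0 → (0xef640c4a>>0)&0x1 = 0x0
mode:2 @ bit 1 → (0xef640c4a>>1)&0x3 = 0x1
len:15 @ bit 3 → (0xef640c4a>>3)&0x7fff = 0x189  ←
prio:1 @ bit 18 → (0xef640c4a>>18)&0x1 = 0x1
type:13 @ bit 19 → (0xef640c4a>>19)&0x1fff = 0x1dec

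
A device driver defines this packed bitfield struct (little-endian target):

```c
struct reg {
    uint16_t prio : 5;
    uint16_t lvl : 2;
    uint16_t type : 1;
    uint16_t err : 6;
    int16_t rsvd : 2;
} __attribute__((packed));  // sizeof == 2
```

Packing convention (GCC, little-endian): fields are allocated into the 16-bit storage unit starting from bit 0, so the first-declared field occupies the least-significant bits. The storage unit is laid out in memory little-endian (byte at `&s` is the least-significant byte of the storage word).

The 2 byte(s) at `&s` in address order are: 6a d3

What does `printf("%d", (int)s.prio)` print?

[0]=0x6a [1]=0xd3 (little-endian) → word 0xd36a
prio [0+:5] = (word>>0) & 0x1f = 10  ←
lvl [5+:2] = (word>>5) & 0x3 = 3
type [7+:1] = (word>>7) & 0x1 = 0
err [8+:6] = (word>>8) & 0x3f = 19
rsvd [14+:2] = (word>>14) & 0x3 = 3

10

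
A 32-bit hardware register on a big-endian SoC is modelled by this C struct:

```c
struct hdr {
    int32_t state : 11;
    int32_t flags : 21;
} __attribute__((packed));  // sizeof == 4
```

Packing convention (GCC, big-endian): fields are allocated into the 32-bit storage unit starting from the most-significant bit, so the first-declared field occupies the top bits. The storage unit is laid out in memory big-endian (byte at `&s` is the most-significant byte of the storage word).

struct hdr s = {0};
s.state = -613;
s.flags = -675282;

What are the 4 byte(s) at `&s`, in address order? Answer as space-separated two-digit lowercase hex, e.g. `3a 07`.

[21+:11] state=-613 & 0x7ff = 0x59b; word=0xb3600000
[0+:21] flags=-675282 & 0x1fffff = 0x15b22e; word=0xb375b22e
word = 0xb375b22e → big-endian bytes:
  [0]=0xb3  [1]=0x75  [2]=0xb2  [3]=0x2e

b3 75 b2 2e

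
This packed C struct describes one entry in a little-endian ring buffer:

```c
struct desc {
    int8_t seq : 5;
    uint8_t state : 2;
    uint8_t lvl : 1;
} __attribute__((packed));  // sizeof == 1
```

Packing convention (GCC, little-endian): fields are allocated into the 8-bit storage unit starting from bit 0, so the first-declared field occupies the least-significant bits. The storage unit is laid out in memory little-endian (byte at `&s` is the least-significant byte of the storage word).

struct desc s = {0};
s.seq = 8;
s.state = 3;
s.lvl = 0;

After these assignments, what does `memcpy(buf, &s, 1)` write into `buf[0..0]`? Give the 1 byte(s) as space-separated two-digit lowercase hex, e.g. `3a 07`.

[0+:5] seq=8 & 0x1f = 0x8; word=0x08
[5+:2] state=3 & 0x3 = 0x3; word=0x68
[7+:1] lvl=0 & 0x1 = 0x0; word=0x68
word = 0x68 → little-endian bytes:
  [0]=0x68

68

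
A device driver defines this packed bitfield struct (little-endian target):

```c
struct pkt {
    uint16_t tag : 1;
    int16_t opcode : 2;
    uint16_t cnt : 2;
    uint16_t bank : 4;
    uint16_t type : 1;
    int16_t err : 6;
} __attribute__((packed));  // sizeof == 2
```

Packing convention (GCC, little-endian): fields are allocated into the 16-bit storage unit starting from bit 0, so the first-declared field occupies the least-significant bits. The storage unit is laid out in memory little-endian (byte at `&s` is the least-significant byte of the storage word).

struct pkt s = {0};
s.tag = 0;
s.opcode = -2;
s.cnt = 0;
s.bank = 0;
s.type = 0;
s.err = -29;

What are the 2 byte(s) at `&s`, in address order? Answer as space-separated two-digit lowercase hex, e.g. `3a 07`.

tag (1b) val=0 bits=0x0 at bit 0: 0x0000
opcode (2b) val=-2 bits=0x2 at bit 1: 0x0004
cnt (2b) val=0 bits=0x0 at bit 3: 0x0004
bank (4b) val=0 bits=0x0 at bit 5: 0x0004
type (1b) val=0 bits=0x0 at bit 9: 0x0004
err (6b) val=-29 bits=0x23 at bit 10: 0x8c04
word = 0x8c04 → little-endian bytes:
  [0]=0x04  [1]=0x8c

04 8c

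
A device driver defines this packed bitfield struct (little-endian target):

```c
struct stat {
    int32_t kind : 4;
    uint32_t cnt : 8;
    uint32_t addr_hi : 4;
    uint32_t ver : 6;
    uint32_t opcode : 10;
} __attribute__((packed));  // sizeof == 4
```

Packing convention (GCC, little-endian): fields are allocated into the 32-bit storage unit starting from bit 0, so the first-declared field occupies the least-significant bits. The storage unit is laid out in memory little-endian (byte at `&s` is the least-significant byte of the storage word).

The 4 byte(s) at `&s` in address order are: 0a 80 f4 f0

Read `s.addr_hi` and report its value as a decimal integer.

8

[0]=0x0a [1]=0x80 [2]=0xf4 [3]=0xf0 (little-endian) → word 0xf0f4800a
kind [0+:4] = (word>>0) & 0xf = 10
cnt [4+:8] = (word>>4) & 0xff = 0
addr_hi [12+:4] = (word>>12) & 0xf = 8  ←
ver [16+:6] = (word>>16) & 0x3f = 52
opcode [22+:10] = (word>>22) & 0x3ff = 963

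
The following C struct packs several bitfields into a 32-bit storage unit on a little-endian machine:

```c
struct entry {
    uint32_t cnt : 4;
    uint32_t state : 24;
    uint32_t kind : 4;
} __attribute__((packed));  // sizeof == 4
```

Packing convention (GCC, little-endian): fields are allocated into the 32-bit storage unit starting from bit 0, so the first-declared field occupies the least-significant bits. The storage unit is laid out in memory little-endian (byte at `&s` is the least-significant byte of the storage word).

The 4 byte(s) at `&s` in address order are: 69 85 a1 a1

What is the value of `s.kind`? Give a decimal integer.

[0]=0x69 [1]=0x85 [2]=0xa1 [3]=0xa1 (little-endian) → word 0xa1a18569
cnt [0+:4] = (word>>0) & 0xf = 9
state [4+:24] = (word>>4) & 0xffffff = 1710166
kind [28+:4] = (word>>28) & 0xf = 10  ←

10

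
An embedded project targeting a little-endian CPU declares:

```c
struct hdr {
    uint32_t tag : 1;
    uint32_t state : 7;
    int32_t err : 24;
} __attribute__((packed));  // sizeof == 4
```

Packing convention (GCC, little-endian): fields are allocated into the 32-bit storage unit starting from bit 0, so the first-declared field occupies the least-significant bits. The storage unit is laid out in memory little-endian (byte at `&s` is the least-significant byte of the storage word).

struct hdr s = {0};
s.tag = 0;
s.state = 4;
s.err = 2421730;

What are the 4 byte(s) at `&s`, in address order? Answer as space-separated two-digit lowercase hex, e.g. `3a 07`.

[0+:1] tag=0 & 0x1 = 0x0; word=0x00000000
[1+:7] state=4 & 0x7f = 0x4; word=0x00000008
[8+:24] err=2421730 & 0xffffff = 0x24f3e2; word=0x24f3e208
word = 0x24f3e208 → little-endian bytes:
  [0]=0x08  [1]=0xe2  [2]=0xf3  [3]=0x24

08 e2 f3 24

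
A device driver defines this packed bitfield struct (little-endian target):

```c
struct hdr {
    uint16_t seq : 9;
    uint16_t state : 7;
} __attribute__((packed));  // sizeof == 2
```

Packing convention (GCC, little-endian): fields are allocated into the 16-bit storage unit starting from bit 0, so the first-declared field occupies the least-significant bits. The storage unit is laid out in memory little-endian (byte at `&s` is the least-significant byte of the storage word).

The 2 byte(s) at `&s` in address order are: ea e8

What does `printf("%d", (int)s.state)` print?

116

[0]=0xea [1]=0xe8 (little-endian) → word 0xe8ea
seq:9 @ bit 0 → (0xe8ea>>0)&0x1ff = 0xea
state:7 @ bit 9 → (0xe8ea>>9)&0x7f = 0x74  ←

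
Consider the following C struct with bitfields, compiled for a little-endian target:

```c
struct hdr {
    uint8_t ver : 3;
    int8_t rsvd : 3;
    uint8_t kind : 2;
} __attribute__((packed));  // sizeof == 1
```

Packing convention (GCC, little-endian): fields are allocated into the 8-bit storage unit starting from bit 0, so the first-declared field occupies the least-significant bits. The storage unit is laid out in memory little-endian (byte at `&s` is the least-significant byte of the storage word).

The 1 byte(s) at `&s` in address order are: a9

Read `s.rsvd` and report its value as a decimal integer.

[0]=0xa9 (little-endian) → word 0xa9
ver:3 @ bit 0 → (0xa9>>0)&0x7 = 0x1
rsvd:3 @ bit 3 → (0xa9>>3)&0x7 = 0x5  ←
kind:2 @ bit 6 → (0xa9>>6)&0x3 = 0x2
rsvd signed 3b, MSB=1: 5 - 8 = -3

-3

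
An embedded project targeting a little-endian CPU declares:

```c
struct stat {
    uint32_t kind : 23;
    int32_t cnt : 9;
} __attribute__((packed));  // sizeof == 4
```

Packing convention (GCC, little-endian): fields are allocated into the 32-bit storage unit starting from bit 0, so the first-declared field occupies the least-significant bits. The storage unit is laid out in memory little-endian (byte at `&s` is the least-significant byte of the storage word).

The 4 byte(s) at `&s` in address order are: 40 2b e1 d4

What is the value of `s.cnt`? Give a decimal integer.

[0]=0x40 [1]=0x2b [2]=0xe1 [3]=0xd4 (little-endian) → word 0xd4e12b40
kind [0+:23] = (word>>0) & 0x7fffff = 6368064
cnt [23+:9] = (word>>23) & 0x1ff = 425  ←
cnt signed 9b, MSB=1: 425 - 512 = -87

-87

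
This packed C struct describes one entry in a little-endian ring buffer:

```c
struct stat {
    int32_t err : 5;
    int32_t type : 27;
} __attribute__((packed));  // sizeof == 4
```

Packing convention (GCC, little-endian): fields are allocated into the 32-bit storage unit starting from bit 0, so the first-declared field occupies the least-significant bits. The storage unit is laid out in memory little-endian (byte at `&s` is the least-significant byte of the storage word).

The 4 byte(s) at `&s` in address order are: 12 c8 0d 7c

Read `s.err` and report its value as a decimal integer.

-14

[0]=0x12 [1]=0xc8 [2]=0x0d [3]=0x7c (little-endian) → word 0x7c0dc812
err [0+:5] = (word>>0) & 0x1f = 18  ←
type [5+:27] = (word>>5) & 0x7ffffff = 65039936
err signed 5b, MSB=1: 18 - 32 = -14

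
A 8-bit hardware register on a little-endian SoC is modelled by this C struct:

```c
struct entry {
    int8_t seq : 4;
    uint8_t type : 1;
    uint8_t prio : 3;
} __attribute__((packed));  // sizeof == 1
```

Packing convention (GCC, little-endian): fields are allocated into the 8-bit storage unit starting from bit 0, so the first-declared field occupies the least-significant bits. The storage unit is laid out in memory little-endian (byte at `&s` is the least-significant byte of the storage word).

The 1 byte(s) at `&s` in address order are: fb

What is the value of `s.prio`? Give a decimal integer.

7

[0]=0xfb (little-endian) → word 0xfb
seq [0+:4] = (word>>0) & 0xf = 11
type [4+:1] = (word>>4) & 0x1 = 1
prio [5+:3] = (word>>5) & 0x7 = 7  ←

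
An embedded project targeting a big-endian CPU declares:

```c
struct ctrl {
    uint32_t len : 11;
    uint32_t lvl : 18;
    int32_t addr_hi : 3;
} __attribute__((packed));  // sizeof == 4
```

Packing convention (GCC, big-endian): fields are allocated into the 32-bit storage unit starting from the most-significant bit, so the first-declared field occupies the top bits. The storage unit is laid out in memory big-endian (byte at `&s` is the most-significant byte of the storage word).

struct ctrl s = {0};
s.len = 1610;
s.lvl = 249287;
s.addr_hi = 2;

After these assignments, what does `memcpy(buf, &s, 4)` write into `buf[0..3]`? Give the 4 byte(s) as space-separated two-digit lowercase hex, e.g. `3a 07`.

[21+:11] len=1610 & 0x7ff = 0x64a; word=0xc9400000
[3+:18] lvl=249287 & 0x3ffff = 0x3cdc7; word=0xc95e6e38
[0+:3] addr_hi=2 & 0x7 = 0x2; word=0xc95e6e3a
word = 0xc95e6e3a → big-endian bytes:
  [0]=0xc9  [1]=0x5e  [2]=0x6e  [3]=0x3a

c9 5e 6e 3a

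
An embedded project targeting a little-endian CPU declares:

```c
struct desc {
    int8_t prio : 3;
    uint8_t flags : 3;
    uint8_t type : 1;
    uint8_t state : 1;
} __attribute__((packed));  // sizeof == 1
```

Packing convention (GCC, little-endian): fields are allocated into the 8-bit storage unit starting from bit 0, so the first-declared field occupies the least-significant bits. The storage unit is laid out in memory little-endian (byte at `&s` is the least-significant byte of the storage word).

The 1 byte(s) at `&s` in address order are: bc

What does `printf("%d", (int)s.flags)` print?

7

[0]=0xbc (little-endian) → word 0xbc
prio [0+:3] = (word>>0) & 0x7 = 4
flags [3+:3] = (word>>3) & 0x7 = 7  ←
type [6+:1] = (word>>6) & 0x1 = 0
state [7+:1] = (word>>7) & 0x1 = 1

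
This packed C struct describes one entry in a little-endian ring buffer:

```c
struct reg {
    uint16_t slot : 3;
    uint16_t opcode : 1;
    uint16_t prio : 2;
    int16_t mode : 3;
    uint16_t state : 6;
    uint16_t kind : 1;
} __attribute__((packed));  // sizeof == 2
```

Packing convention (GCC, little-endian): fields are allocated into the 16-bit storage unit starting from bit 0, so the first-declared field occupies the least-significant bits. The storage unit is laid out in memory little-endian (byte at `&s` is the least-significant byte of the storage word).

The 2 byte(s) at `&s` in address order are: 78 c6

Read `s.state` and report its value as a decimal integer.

[0]=0x78 [1]=0xc6 (little-endian) → word 0xc678
slot:3 @ bit 0 → (0xc678>>0)&0x7 = 0x0
opcode:1 @ bit 3 → (0xc678>>3)&0x1 = 0x1
prio:2 @ bit 4 → (0xc678>>4)&0x3 = 0x3
mode:3 @ bit 6 → (0xc678>>6)&0x7 = 0x1
state:6 @ bit 9 → (0xc678>>9)&0x3f = 0x23  ←
kind:1 @ bit 15 → (0xc678>>15)&0x1 = 0x1

35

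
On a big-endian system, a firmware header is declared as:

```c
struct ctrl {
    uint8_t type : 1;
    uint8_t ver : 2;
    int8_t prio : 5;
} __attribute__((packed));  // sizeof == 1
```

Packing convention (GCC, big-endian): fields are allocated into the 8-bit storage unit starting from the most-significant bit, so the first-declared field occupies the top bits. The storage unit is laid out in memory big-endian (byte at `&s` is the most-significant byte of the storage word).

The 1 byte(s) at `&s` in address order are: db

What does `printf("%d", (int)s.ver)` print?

2

[0]=0xdb (big-endian) → word 0xdb
type [7+:1] = (word>>7) & 0x1 = 1
ver [5+:2] = (word>>5) & 0x3 = 2  ←
prio [0+:5] = (word>>0) & 0x1f = 27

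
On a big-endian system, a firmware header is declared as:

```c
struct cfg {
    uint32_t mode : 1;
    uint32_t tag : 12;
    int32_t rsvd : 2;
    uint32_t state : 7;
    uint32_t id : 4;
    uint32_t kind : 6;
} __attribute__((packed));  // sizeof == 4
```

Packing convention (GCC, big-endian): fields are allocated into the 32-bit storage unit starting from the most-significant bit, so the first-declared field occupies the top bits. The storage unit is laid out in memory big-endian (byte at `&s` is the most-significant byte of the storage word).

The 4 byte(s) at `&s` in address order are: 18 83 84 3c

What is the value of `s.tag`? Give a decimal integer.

[0]=0x18 [1]=0x83 [2]=0x84 [3]=0x3c (big-endian) → word 0x1883843c
mode:1 @ bit 31 → (0x1883843c>>31)&0x1 = 0x0
tag:12 @ bit 19 → (0x1883843c>>19)&0xfff = 0x310  ←
rsvd:2 @ bit 17 → (0x1883843c>>17)&0x3 = 0x1
state:7 @ bit 10 → (0x1883843c>>10)&0x7f = 0x61
id:4 @ bit 6 → (0x1883843c>>6)&0xf = 0x0
kind:6 @ bit 0 → (0x1883843c>>0)&0x3f = 0x3c

784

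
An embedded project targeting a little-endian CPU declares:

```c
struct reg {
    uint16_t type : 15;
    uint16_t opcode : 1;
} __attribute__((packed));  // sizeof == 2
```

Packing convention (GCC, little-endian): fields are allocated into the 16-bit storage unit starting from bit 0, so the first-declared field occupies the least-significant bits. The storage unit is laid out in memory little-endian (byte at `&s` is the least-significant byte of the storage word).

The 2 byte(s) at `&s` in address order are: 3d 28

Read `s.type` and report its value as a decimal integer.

[0]=0x3d [1]=0x28 (little-endian) → word 0x283d
type [0+:15] = (word>>0) & 0x7fff = 10301  ←
opcode [15+:1] = (word>>15) & 0x1 = 0

10301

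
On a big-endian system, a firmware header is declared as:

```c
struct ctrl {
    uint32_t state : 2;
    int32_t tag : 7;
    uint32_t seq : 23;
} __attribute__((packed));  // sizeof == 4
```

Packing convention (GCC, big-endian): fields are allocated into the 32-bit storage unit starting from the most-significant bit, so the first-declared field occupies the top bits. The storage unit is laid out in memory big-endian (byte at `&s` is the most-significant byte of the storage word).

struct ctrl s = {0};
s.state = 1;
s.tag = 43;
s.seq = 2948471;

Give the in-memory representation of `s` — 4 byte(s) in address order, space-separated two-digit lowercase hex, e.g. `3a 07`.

state (2b) val=1 bits=0x1 at bit 30: 0x40000000
tag (7b) val=43 bits=0x2b at bit 23: 0x55800000
seq (23b) val=2948471 bits=0x2cfd77 at bit 0: 0x55acfd77
word = 0x55acfd77 → big-endian bytes:
  [0]=0x55  [1]=0xac  [2]=0xfd  [3]=0x77

55 ac fd 77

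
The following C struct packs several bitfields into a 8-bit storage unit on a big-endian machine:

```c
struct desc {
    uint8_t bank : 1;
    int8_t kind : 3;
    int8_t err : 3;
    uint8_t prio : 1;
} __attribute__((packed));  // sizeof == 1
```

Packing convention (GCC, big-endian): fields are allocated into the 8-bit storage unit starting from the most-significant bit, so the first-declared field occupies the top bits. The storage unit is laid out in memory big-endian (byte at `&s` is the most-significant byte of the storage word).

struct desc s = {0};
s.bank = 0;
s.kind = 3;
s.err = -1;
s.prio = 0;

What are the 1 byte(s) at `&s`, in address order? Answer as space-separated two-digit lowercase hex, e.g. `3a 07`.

3e

bank:1 = 0 → 0x0 << 7 → word 0x00
kind:3 = 3 → 0x3 << 4 → word 0x30
err:3 = -1 → 0x7 << 1 → word 0x3e
prio:1 = 0 → 0x0 << 0 → word 0x3e
word = 0x3e → big-endian bytes:
  [0]=0x3e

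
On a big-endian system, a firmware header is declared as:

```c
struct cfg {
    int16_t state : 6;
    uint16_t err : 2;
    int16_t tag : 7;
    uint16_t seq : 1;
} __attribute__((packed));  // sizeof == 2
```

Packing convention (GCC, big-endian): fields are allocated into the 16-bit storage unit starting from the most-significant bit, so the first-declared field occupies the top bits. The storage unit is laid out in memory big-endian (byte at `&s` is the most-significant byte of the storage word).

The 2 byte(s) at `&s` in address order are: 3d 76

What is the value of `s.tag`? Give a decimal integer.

59

[0]=0x3d [1]=0x76 (big-endian) → word 0x3d76
state [10+:6] = (word>>10) & 0x3f = 15
err [8+:2] = (word>>8) & 0x3 = 1
tag [1+:7] = (word>>1) & 0x7f = 59  ←
seq [0+:1] = (word>>0) & 0x1 = 0
tag signed 7b, MSB=0: value = 59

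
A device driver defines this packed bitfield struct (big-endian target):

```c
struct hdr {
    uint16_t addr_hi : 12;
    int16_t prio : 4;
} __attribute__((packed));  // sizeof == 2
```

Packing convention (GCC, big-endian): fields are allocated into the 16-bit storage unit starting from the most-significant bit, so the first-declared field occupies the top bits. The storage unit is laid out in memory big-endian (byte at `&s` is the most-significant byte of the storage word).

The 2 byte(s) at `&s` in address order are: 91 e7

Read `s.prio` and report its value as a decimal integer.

[0]=0x91 [1]=0xe7 (big-endian) → word 0x91e7
addr_hi [4+:12] = (word>>4) & 0xfff = 2334
prio [0+:4] = (word>>0) & 0xf = 7  ←
prio signed 4b, MSB=0: value = 7

7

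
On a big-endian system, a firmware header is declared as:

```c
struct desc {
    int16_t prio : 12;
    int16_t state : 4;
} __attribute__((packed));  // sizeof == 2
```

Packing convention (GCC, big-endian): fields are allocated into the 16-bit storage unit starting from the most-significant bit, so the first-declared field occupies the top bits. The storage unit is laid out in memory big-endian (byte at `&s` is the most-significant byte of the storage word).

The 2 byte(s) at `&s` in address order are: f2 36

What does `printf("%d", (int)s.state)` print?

6

[0]=0xf2 [1]=0x36 (big-endian) → word 0xf236
prio [4+:12] = (word>>4) & 0xfff = 3875
state [0+:4] = (word>>0) & 0xf = 6  ←
state signed 4b, MSB=0: value = 6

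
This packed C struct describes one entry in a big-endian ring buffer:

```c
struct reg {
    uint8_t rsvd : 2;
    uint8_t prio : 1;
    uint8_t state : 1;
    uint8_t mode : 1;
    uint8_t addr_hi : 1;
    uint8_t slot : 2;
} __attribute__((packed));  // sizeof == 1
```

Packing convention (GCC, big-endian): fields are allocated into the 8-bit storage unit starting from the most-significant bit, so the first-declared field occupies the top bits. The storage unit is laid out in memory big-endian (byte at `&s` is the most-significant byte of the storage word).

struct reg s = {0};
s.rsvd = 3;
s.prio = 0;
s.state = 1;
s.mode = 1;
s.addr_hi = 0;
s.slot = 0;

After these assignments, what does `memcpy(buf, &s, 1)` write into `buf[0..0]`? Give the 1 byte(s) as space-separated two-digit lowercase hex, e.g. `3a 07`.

d8

[6+:2] rsvd=3 & 0x3 = 0x3; word=0xc0
[5+:1] prio=0 & 0x1 = 0x0; word=0xc0
[4+:1] state=1 & 0x1 = 0x1; word=0xd0
[3+:1] mode=1 & 0x1 = 0x1; word=0xd8
[2+:1] addr_hi=0 & 0x1 = 0x0; word=0xd8
[0+:2] slot=0 & 0x3 = 0x0; word=0xd8
word = 0xd8 → big-endian bytes:
  [0]=0xd8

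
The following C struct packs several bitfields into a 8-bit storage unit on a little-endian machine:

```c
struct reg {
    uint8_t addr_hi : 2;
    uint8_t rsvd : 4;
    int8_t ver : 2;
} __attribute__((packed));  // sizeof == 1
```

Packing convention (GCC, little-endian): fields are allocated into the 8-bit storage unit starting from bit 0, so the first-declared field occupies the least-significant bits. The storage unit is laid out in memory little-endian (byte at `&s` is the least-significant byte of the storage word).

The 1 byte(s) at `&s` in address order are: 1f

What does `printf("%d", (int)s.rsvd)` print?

[0]=0x1f (little-endian) → word 0x1f
addr_hi [0+:2] = (word>>0) & 0x3 = 3
rsvd [2+:4] = (word>>2) & 0xf = 7  ←
ver [6+:2] = (word>>6) & 0x3 = 0

7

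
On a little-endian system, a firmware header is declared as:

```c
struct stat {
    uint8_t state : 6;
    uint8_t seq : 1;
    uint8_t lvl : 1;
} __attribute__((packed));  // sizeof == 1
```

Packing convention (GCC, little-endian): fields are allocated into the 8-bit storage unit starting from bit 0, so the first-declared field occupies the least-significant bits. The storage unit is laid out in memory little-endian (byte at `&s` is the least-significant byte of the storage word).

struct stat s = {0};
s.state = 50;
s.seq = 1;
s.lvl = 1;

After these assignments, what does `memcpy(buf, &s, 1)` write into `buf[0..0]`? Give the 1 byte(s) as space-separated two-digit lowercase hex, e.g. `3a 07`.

f2

state (6b) val=50 bits=0x32 at bit 0: 0x32
seq (1b) val=1 bits=0x1 at bit 6: 0x72
lvl (1b) val=1 bits=0x1 at bit 7: 0xf2
word = 0xf2 → little-endian bytes:
  [0]=0xf2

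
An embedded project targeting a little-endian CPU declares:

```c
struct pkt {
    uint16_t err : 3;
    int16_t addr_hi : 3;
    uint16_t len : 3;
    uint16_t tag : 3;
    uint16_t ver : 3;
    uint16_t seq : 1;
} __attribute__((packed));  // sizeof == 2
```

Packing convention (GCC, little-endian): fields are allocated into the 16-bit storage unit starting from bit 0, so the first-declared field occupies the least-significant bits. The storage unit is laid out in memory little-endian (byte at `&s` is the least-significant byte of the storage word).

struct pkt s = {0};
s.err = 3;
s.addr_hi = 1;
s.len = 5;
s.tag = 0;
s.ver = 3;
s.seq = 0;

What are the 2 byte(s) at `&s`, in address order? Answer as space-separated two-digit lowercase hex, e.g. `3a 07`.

err (3b) val=3 bits=0x3 at bit 0: 0x0003
addr_hi (3b) val=1 bits=0x1 at bit 3: 0x000b
len (3b) val=5 bits=0x5 at bit 6: 0x014b
tag (3b) val=0 bits=0x0 at bit 9: 0x014b
ver (3b) val=3 bits=0x3 at bit 12: 0x314b
seq (1b) val=0 bits=0x0 at bit 15: 0x314b
word = 0x314b → little-endian bytes:
  [0]=0x4b  [1]=0x31

4b 31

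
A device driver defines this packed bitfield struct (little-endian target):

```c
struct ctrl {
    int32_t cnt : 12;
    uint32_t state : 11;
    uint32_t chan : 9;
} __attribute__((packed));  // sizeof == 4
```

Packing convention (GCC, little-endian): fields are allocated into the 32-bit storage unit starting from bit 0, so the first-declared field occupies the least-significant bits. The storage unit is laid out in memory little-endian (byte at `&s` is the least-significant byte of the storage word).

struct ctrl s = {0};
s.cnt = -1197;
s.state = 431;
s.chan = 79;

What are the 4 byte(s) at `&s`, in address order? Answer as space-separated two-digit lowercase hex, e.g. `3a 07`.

cnt (12b) val=-1197 bits=0xb53 at bit 0: 0x00000b53
state (11b) val=431 bits=0x1af at bit 12: 0x001afb53
chan (9b) val=79 bits=0x4f at bit 23: 0x279afb53
word = 0x279afb53 → little-endian bytes:
  [0]=0x53  [1]=0xfb  [2]=0x9a  [3]=0x27

53 fb 9a 27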